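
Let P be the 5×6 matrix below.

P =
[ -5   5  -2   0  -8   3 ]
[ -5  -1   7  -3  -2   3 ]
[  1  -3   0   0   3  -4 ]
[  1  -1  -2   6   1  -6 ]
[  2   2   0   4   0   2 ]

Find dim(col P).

4

Row reduce to echelon form.
R2 ← R2 − R1: [0, -6, 9, -3, 6, 0]
R3 ← R3 + (1/5)·R1: [0, -2, -2/5, 0, 7/5, -17/5]
R4 ← R4 + (1/5)·R1: [0, 0, -12/5, 6, -3/5, -27/5]
R5 ← R5 + (2/5)·R1: [0, 4, -4/5, 4, -16/5, 16/5]
R3 ← R3 − (1/3)·R2: [0, 0, -17/5, 1, -3/5, -17/5]
R5 ← R5 + (2/3)·R2: [0, 0, 26/5, 2, 4/5, 16/5]
R4 ← R4 − (12/17)·R3: [0, 0, 0, 90/17, -3/17, -3]
R5 ← R5 + (26/17)·R3: [0, 0, 0, 60/17, -2/17, -2]
R5 ← R5 − (2/3)·R4: [0, 0, 0, 0, 0, 0]
Echelon form has 4 nonzero rows, so rank(P) = 4.
The column space has dimension equal to the rank: 4.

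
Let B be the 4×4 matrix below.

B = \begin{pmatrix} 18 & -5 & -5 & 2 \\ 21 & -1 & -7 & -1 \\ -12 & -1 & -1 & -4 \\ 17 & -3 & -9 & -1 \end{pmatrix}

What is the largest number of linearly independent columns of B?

4

Row reduce to echelon form.
R2 ← R2 − (7/6)·R1: [0, 29/6, -7/6, -10/3]
R3 ← R3 + (2/3)·R1: [0, -13/3, -13/3, -8/3]
R4 ← R4 − (17/18)·R1: [0, 31/18, -77/18, -26/9]
R3 ← R3 + (26/29)·R2: [0, 0, -156/29, -164/29]
R4 ← R4 − (31/87)·R2: [0, 0, -112/29, -148/87]
R4 ← R4 − (28/39)·R3: [0, 0, 0, 92/39]
Echelon form has 4 nonzero rows, so rank(B) = 4.
The rank gives the maximum number of linearly independent columns: 4.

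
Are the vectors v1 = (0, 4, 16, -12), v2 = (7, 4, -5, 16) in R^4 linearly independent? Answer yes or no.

Form the matrix with these vectors as rows and row reduce.
Swap R1 ↔ R2
2 nonzero rows, so the 2 vectors span a space of dimension 2.
Since 2 = 2, the vectors are linearly independent.

yes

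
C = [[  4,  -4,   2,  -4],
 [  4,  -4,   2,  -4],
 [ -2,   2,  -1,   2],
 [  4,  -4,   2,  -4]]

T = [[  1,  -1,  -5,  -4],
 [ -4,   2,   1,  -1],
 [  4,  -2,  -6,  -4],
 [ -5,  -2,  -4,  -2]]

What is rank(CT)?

First compute CT:
[[ 48,  -8, -20, -12],
 [ 48,  -8, -20, -12],
 [-24,   4,  10,   6],
 [ 48,  -8, -20, -12]]
Now row reduce the product.
R2 ← R2 − R1: [0, 0, 0, 0]
R3 ← R3 + (1/2)·R1: [0, 0, 0, 0]
R4 ← R4 − R1: [0, 0, 0, 0]
1 nonzero row, so rank(CT) = 1.

1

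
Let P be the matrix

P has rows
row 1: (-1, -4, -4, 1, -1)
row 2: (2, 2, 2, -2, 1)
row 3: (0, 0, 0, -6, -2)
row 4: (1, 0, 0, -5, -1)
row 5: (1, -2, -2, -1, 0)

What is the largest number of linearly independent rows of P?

3

Row reduce to echelon form.
R2 ← R2 + (2)·R1: [0, -6, -6, 0, -1]
R4 ← R4 + R1: [0, -4, -4, -4, -2]
R5 ← R5 + R1: [0, -6, -6, 0, -1]
R4 ← R4 − (2/3)·R2: [0, 0, 0, -4, -4/3]
R5 ← R5 − R2: [0, 0, 0, 0, 0]
R4 ← R4 − (2/3)·R3: [0, 0, 0, 0, 0]
Echelon form has 3 nonzero rows, so rank(P) = 3.
The rank gives the maximum number of linearly independent rows: 3.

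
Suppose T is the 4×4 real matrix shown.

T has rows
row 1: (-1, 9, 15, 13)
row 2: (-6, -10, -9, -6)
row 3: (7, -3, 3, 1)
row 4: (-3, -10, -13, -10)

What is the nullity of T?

Row reduce to echelon form.
R2 ← R2 − (6)·R1: [0, -64, -99, -84]
R3 ← R3 + (7)·R1: [0, 60, 108, 92]
R4 ← R4 − (3)·R1: [0, -37, -58, -49]
R3 ← R3 + (15/16)·R2: [0, 0, 243/16, 53/4]
R4 ← R4 − (37/64)·R2: [0, 0, -49/64, -7/16]
R4 ← R4 + (49/972)·R3: [0, 0, 0, 56/243]
4 nonzero rows, so rank(T) = 4.
T has 4 columns; by rank–nullity, nullity = 4 − 4 = 0.

0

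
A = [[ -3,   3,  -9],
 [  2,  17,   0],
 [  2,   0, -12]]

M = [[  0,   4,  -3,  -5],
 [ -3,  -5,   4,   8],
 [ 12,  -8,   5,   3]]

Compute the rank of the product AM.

2

First compute AM:
[[-117,  45, -24,  12],
 [-51, -77,  62, 126],
 [-144, 104, -66, -46]]
Now row reduce the product.
R2 ← R2 − (17/39)·R1: [0, -1256/13, 942/13, 1570/13]
R3 ← R3 − (16/13)·R1: [0, 632/13, -474/13, -790/13]
R3 ← R3 + (79/157)·R2: [0, 0, 0, 0]
2 nonzero rows, so rank(AM) = 2.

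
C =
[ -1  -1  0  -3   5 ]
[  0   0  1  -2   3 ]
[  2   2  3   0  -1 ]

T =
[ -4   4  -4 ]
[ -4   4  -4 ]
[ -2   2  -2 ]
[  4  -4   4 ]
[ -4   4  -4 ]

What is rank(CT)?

1

First compute CT:
[[-24,  24, -24],
 [-22,  22, -22],
 [-18,  18, -18]]
Now row reduce the product.
R2 ← R2 − (11/12)·R1: [0, 0, 0]
R3 ← R3 − (3/4)·R1: [0, 0, 0]
1 nonzero row, so rank(CT) = 1.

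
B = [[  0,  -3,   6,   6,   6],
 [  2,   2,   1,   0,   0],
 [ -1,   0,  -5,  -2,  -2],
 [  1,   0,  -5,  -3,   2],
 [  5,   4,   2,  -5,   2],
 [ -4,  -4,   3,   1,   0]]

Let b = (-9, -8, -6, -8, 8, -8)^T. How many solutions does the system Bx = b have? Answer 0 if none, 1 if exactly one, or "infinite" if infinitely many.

0

Row reduce the augmented matrix [B | b].
Swap R1 ↔ R2
R3 ← R3 + (1/2)·R1: [0, 1, -9/2, -2, -2, -10]
R4 ← R4 − (1/2)·R1: [0, -1, -11/2, -3, 2, -4]
R5 ← R5 − (5/2)·R1: [0, -1, -1/2, -5, 2, 28]
R6 ← R6 + (2)·R1: [0, 0, 5, 1, 0, -24]
R3 ← R3 + (1/3)·R2: [0, 0, -5/2, 0, 0, -13]
R4 ← R4 − (1/3)·R2: [0, 0, -15/2, -5, 0, -1]
R5 ← R5 − (1/3)·R2: [0, 0, -5/2, -7, 0, 31]
R4 ← R4 − (3)·R3: [0, 0, 0, -5, 0, 38]
R5 ← R5 − R3: [0, 0, 0, -7, 0, 44]
R6 ← R6 + (2)·R3: [0, 0, 0, 1, 0, -50]
R5 ← R5 − (7/5)·R4: [0, 0, 0, 0, 0, -46/5]
R6 ← R6 + (1/5)·R4: [0, 0, 0, 0, 0, -212/5]
R6 ← R6 − (106/23)·R5: [0, 0, 0, 0, 0, 0]
The echelon form has 5 nonzero rows; the last pivot sits in the augmented column, so rank(B) = 4 but rank([B|b]) = 5.
Since the ranks differ, the system is inconsistent.
It has no solutions.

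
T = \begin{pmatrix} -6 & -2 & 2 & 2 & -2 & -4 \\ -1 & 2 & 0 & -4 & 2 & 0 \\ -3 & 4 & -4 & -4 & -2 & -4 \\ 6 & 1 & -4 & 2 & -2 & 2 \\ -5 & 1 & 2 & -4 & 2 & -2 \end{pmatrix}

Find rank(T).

3

Row reduce to echelon form.
R2 ← R2 − (1/6)·R1: [0, 7/3, -1/3, -13/3, 7/3, 2/3]
R3 ← R3 − (1/2)·R1: [0, 5, -5, -5, -1, -2]
R4 ← R4 + R1: [0, -1, -2, 4, -4, -2]
R5 ← R5 − (5/6)·R1: [0, 8/3, 1/3, -17/3, 11/3, 4/3]
R3 ← R3 − (15/7)·R2: [0, 0, -30/7, 30/7, -6, -24/7]
R4 ← R4 + (3/7)·R2: [0, 0, -15/7, 15/7, -3, -12/7]
R5 ← R5 − (8/7)·R2: [0, 0, 5/7, -5/7, 1, 4/7]
R4 ← R4 − (1/2)·R3: [0, 0, 0, 0, 0, 0]
R5 ← R5 + (1/6)·R3: [0, 0, 0, 0, 0, 0]
Echelon form has 3 nonzero rows, so rank(T) = 3.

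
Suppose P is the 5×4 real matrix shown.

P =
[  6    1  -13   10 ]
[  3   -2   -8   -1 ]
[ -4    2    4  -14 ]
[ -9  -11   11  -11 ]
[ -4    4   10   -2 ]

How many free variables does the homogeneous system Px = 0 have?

0

Row reduce to echelon form.
R2 ← R2 − (1/2)·R1: [0, -5/2, -3/2, -6]
R3 ← R3 + (2/3)·R1: [0, 8/3, -14/3, -22/3]
R4 ← R4 + (3/2)·R1: [0, -19/2, -17/2, 4]
R5 ← R5 + (2/3)·R1: [0, 14/3, 4/3, 14/3]
R3 ← R3 + (16/15)·R2: [0, 0, -94/15, -206/15]
R4 ← R4 − (19/5)·R2: [0, 0, -14/5, 134/5]
R5 ← R5 + (28/15)·R2: [0, 0, -22/15, -98/15]
R4 ← R4 − (21/47)·R3: [0, 0, 0, 1548/47]
R5 ← R5 − (11/47)·R3: [0, 0, 0, -156/47]
R5 ← R5 + (13/129)·R4: [0, 0, 0, 0]
4 nonzero rows, so rank(P) = 4.
P has 4 columns; by rank–nullity, nullity = 4 − 4 = 0.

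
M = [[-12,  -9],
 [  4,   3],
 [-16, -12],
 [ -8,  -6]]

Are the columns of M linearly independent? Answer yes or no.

no

Row reduce M to echelon form.
R2 ← R2 + (1/3)·R1: [0, 0]
R3 ← R3 − (4/3)·R1: [0, 0]
R4 ← R4 − (2/3)·R1: [0, 0]
1 pivot among 2 columns.
Only 1 < 2 pivot columns, so the columns are linearly dependent.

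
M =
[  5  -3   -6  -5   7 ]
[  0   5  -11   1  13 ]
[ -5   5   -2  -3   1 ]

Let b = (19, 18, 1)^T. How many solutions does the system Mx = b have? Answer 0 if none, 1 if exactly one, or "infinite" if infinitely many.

infinite

Row reduce the augmented matrix [M | b].
R3 ← R3 + R1: [0, 2, -8, -8, 8, 20]
R3 ← R3 − (2/5)·R2: [0, 0, -18/5, -42/5, 14/5, 64/5]
The echelon form has 3 nonzero rows, and every pivot lies in the first 5 columns, so rank(M) = rank([M|b]) = 3.
The system is consistent.
rank = 3 < 5 unknowns, so there are infinitely many solutions.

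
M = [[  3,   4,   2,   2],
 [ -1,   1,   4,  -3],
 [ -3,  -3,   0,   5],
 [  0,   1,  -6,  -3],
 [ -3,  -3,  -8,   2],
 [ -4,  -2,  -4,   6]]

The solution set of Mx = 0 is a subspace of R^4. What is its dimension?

0

Row reduce to echelon form.
R2 ← R2 + (1/3)·R1: [0, 7/3, 14/3, -7/3]
R3 ← R3 + R1: [0, 1, 2, 7]
R5 ← R5 + R1: [0, 1, -6, 4]
R6 ← R6 + (4/3)·R1: [0, 10/3, -4/3, 26/3]
R3 ← R3 − (3/7)·R2: [0, 0, 0, 8]
R4 ← R4 − (3/7)·R2: [0, 0, -8, -2]
R5 ← R5 − (3/7)·R2: [0, 0, -8, 5]
R6 ← R6 − (10/7)·R2: [0, 0, -8, 12]
Swap R3 ↔ R4
R5 ← R5 − R3: [0, 0, 0, 7]
R6 ← R6 − R3: [0, 0, 0, 14]
R5 ← R5 − (7/8)·R4: [0, 0, 0, 0]
R6 ← R6 − (7/4)·R4: [0, 0, 0, 0]
4 nonzero rows, so rank(M) = 4.
M has 4 columns; by rank–nullity, nullity = 4 − 4 = 0.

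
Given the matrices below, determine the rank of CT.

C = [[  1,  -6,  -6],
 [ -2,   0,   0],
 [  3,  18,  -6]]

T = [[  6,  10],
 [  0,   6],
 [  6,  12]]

First compute CT:
[[-30, -98],
 [-12, -20],
 [-18,  66]]
Now row reduce the product.
R2 ← R2 − (2/5)·R1: [0, 96/5]
R3 ← R3 − (3/5)·R1: [0, 624/5]
R3 ← R3 − (13/2)·R2: [0, 0]
2 nonzero rows, so rank(CT) = 2.

2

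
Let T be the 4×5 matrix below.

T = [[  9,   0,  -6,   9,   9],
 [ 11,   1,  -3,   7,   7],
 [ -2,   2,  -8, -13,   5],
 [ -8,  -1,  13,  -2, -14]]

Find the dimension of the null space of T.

2

Row reduce to echelon form.
R2 ← R2 − (11/9)·R1: [0, 1, 13/3, -4, -4]
R3 ← R3 + (2/9)·R1: [0, 2, -28/3, -11, 7]
R4 ← R4 + (8/9)·R1: [0, -1, 23/3, 6, -6]
R3 ← R3 − (2)·R2: [0, 0, -18, -3, 15]
R4 ← R4 + R2: [0, 0, 12, 2, -10]
R4 ← R4 + (2/3)·R3: [0, 0, 0, 0, 0]
3 nonzero rows, so rank(T) = 3.
T has 5 columns; by rank–nullity, nullity = 5 − 3 = 2.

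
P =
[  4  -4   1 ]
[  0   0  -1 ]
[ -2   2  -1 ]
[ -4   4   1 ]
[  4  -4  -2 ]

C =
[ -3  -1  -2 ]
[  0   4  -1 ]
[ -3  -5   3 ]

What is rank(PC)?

First compute PC:
[[-15, -25,  -1],
 [  3,   5,  -3],
 [  9,  15,  -1],
 [  9,  15,   7],
 [ -6, -10, -10]]
Now row reduce the product.
R2 ← R2 + (1/5)·R1: [0, 0, -16/5]
R3 ← R3 + (3/5)·R1: [0, 0, -8/5]
R4 ← R4 + (3/5)·R1: [0, 0, 32/5]
R5 ← R5 − (2/5)·R1: [0, 0, -48/5]
R3 ← R3 − (1/2)·R2: [0, 0, 0]
R4 ← R4 + (2)·R2: [0, 0, 0]
R5 ← R5 − (3)·R2: [0, 0, 0]
2 nonzero rows, so rank(PC) = 2.

2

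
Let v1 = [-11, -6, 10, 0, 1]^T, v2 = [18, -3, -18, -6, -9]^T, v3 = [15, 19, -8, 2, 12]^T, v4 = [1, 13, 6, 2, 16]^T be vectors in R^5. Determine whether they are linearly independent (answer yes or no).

no

Form the matrix with these vectors as rows and row reduce.
R2 ← R2 + (18/11)·R1: [0, -141/11, -18/11, -6, -81/11]
R3 ← R3 + (15/11)·R1: [0, 119/11, 62/11, 2, 147/11]
R4 ← R4 + (1/11)·R1: [0, 137/11, 76/11, 2, 177/11]
R3 ← R3 + (119/141)·R2: [0, 0, 200/47, -144/47, 336/47]
R4 ← R4 + (137/141)·R2: [0, 0, 250/47, -180/47, 420/47]
R4 ← R4 − (5/4)·R3: [0, 0, 0, 0, 0]
3 nonzero rows, so the 4 vectors span a space of dimension 3.
Since 3 < 4, the vectors are linearly dependent.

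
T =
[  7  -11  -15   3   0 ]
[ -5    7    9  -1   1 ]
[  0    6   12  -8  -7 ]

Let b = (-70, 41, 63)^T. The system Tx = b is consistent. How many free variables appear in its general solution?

Row reduce the augmented matrix [T | b].
R2 ← R2 + (5/7)·R1: [0, -6/7, -12/7, 8/7, 1, -9]
R3 ← R3 + (7)·R2: [0, 0, 0, 0, 0, 0]
The echelon form has 2 nonzero rows, and every pivot lies in the first 5 columns, so rank(T) = rank([T|b]) = 2.
The system is consistent.
Free variables = (unknowns) − (rank) = 5 − 2 = 3.

3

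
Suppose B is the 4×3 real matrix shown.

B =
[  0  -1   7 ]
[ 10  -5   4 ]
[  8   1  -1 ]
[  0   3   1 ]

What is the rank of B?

3

Row reduce to echelon form.
Swap R1 ↔ R2
R3 ← R3 − (4/5)·R1: [0, 5, -21/5]
R3 ← R3 + (5)·R2: [0, 0, 154/5]
R4 ← R4 + (3)·R2: [0, 0, 22]
R4 ← R4 − (5/7)·R3: [0, 0, 0]
Echelon form has 3 nonzero rows, so rank(B) = 3.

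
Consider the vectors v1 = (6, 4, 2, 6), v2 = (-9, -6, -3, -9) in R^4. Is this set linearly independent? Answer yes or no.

no

Form the matrix with these vectors as rows and row reduce.
R2 ← R2 + (3/2)·R1: [0, 0, 0, 0]
1 nonzero row, so the 2 vectors span a space of dimension 1.
Since 1 < 2, the vectors are linearly dependent.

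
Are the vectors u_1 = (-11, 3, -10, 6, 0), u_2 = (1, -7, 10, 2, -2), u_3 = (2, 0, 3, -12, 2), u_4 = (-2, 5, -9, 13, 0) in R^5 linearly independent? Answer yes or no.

Form the matrix with these vectors as rows and row reduce.
R2 ← R2 + (1/11)·R1: [0, -74/11, 100/11, 28/11, -2]
R3 ← R3 + (2/11)·R1: [0, 6/11, 13/11, -120/11, 2]
R4 ← R4 − (2/11)·R1: [0, 49/11, -79/11, 131/11, 0]
R3 ← R3 + (3/37)·R2: [0, 0, 71/37, -396/37, 68/37]
R4 ← R4 + (49/74)·R2: [0, 0, -43/37, 503/37, -49/37]
R4 ← R4 + (43/71)·R3: [0, 0, 0, 505/71, -15/71]
4 nonzero rows, so the 4 vectors span a space of dimension 4.
Since 4 = 4, the vectors are linearly independent.

yes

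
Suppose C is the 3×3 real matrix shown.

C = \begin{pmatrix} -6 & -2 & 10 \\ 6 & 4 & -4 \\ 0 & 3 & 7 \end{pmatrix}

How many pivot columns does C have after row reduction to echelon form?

Row reduce to echelon form.
R2 ← R2 + R1: [0, 2, 6]
R3 ← R3 − (3/2)·R2: [0, 0, -2]
Echelon form has 3 nonzero rows, so rank(C) = 3.
Each nonzero row contributes one pivot column: 3 pivot columns.

3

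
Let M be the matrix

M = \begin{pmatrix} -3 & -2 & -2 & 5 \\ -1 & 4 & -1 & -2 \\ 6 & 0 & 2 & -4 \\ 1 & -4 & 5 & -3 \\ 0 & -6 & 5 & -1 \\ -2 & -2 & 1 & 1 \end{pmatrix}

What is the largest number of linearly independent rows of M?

3

Row reduce to echelon form.
R2 ← R2 − (1/3)·R1: [0, 14/3, -1/3, -11/3]
R3 ← R3 + (2)·R1: [0, -4, -2, 6]
R4 ← R4 + (1/3)·R1: [0, -14/3, 13/3, -4/3]
R6 ← R6 − (2/3)·R1: [0, -2/3, 7/3, -7/3]
R3 ← R3 + (6/7)·R2: [0, 0, -16/7, 20/7]
R4 ← R4 + R2: [0, 0, 4, -5]
R5 ← R5 + (9/7)·R2: [0, 0, 32/7, -40/7]
R6 ← R6 + (1/7)·R2: [0, 0, 16/7, -20/7]
R4 ← R4 + (7/4)·R3: [0, 0, 0, 0]
R5 ← R5 + (2)·R3: [0, 0, 0, 0]
R6 ← R6 + R3: [0, 0, 0, 0]
Echelon form has 3 nonzero rows, so rank(M) = 3.
The rank gives the maximum number of linearly independent rows: 3.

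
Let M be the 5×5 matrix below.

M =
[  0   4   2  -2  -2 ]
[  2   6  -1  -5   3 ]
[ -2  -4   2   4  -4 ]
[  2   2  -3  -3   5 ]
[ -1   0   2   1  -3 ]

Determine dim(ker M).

3

Row reduce to echelon form.
Swap R1 ↔ R2
R3 ← R3 + R1: [0, 2, 1, -1, -1]
R4 ← R4 − R1: [0, -4, -2, 2, 2]
R5 ← R5 + (1/2)·R1: [0, 3, 3/2, -3/2, -3/2]
R3 ← R3 − (1/2)·R2: [0, 0, 0, 0, 0]
R4 ← R4 + R2: [0, 0, 0, 0, 0]
R5 ← R5 − (3/4)·R2: [0, 0, 0, 0, 0]
2 nonzero rows, so rank(M) = 2.
M has 5 columns; by rank–nullity, nullity = 5 − 2 = 3.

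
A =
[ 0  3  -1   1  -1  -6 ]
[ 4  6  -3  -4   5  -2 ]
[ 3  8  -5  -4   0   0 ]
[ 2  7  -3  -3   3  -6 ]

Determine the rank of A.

4

Row reduce to echelon form.
Swap R1 ↔ R2
R3 ← R3 − (3/4)·R1: [0, 7/2, -11/4, -1, -15/4, 3/2]
R4 ← R4 − (1/2)·R1: [0, 4, -3/2, -1, 1/2, -5]
R3 ← R3 − (7/6)·R2: [0, 0, -19/12, -13/6, -31/12, 17/2]
R4 ← R4 − (4/3)·R2: [0, 0, -1/6, -7/3, 11/6, 3]
R4 ← R4 − (2/19)·R3: [0, 0, 0, -40/19, 40/19, 40/19]
Echelon form has 4 nonzero rows, so rank(A) = 4.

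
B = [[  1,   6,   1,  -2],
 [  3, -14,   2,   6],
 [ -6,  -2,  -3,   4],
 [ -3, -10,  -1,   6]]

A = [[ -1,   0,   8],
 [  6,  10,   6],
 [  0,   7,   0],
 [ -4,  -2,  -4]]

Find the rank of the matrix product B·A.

First compute BA:
[[ 43,  71,  52],
 [-111, -138, -84],
 [-22, -49, -76],
 [-81, -119, -108]]
Now row reduce the product.
R2 ← R2 + (111/43)·R1: [0, 1947/43, 2160/43]
R3 ← R3 + (22/43)·R1: [0, -545/43, -2124/43]
R4 ← R4 + (81/43)·R1: [0, 634/43, -432/43]
R3 ← R3 + (545/1947)·R2: [0, 0, -22932/649]
R4 ← R4 − (634/1947)·R2: [0, 0, -17136/649]
R4 ← R4 − (68/91)·R3: [0, 0, 0]
3 nonzero rows, so rank(BA) = 3.

3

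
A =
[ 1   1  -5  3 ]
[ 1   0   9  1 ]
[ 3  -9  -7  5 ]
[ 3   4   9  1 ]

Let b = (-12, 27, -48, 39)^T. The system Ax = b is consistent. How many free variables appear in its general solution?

0

Row reduce the augmented matrix [A | b].
R2 ← R2 − R1: [0, -1, 14, -2, 39]
R3 ← R3 − (3)·R1: [0, -12, 8, -4, -12]
R4 ← R4 − (3)·R1: [0, 1, 24, -8, 75]
R3 ← R3 − (12)·R2: [0, 0, -160, 20, -480]
R4 ← R4 + R2: [0, 0, 38, -10, 114]
R4 ← R4 + (19/80)·R3: [0, 0, 0, -21/4, 0]
The echelon form has 4 nonzero rows, and every pivot lies in the first 4 columns, so rank(A) = rank([A|b]) = 4.
The system is consistent.
Free variables = (unknowns) − (rank) = 4 − 4 = 0.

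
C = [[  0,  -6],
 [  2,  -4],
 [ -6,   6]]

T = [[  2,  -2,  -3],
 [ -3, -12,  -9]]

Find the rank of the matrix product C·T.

First compute CT:
[[ 18,  72,  54],
 [ 16,  44,  30],
 [-30, -60, -36]]
Now row reduce the product.
R2 ← R2 − (8/9)·R1: [0, -20, -18]
R3 ← R3 + (5/3)·R1: [0, 60, 54]
R3 ← R3 + (3)·R2: [0, 0, 0]
2 nonzero rows, so rank(CT) = 2.

2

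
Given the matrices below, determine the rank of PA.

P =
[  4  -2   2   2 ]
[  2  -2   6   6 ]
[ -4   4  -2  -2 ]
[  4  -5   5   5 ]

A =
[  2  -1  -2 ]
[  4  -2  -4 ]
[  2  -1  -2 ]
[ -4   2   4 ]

First compute PA:
[[ -4,   2,   4],
 [-16,   8,  16],
 [ 12,  -6, -12],
 [-22,  11,  22]]
Now row reduce the product.
R2 ← R2 − (4)·R1: [0, 0, 0]
R3 ← R3 + (3)·R1: [0, 0, 0]
R4 ← R4 − (11/2)·R1: [0, 0, 0]
1 nonzero row, so rank(PA) = 1.

1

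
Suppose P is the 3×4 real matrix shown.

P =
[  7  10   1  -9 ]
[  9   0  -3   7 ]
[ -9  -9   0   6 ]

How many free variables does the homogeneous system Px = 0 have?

2

Row reduce to echelon form.
R2 ← R2 − (9/7)·R1: [0, -90/7, -30/7, 130/7]
R3 ← R3 + (9/7)·R1: [0, 27/7, 9/7, -39/7]
R3 ← R3 + (3/10)·R2: [0, 0, 0, 0]
2 nonzero rows, so rank(P) = 2.
P has 4 columns; by rank–nullity, nullity = 4 − 2 = 2.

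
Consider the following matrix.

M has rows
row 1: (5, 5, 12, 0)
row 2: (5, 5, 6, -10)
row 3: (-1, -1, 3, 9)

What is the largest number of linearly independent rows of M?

2

Row reduce to echelon form.
R2 ← R2 − R1: [0, 0, -6, -10]
R3 ← R3 + (1/5)·R1: [0, 0, 27/5, 9]
R3 ← R3 + (9/10)·R2: [0, 0, 0, 0]
Echelon form has 2 nonzero rows, so rank(M) = 2.
The rank gives the maximum number of linearly independent rows: 2.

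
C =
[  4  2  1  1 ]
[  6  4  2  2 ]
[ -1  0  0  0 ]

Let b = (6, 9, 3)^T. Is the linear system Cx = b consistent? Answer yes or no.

Row reduce the augmented matrix [C | b].
R2 ← R2 − (3/2)·R1: [0, 1, 1/2, 1/2, 0]
R3 ← R3 + (1/4)·R1: [0, 1/2, 1/4, 1/4, 9/2]
R3 ← R3 − (1/2)·R2: [0, 0, 0, 0, 9/2]
The echelon form has 3 nonzero rows; the last pivot sits in the augmented column, so rank(C) = 2 but rank([C|b]) = 3.
Since the ranks differ, the system is inconsistent.

no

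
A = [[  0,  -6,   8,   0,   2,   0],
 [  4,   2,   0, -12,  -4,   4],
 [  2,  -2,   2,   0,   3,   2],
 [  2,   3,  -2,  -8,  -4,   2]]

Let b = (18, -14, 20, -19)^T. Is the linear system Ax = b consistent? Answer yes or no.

Row reduce the augmented matrix [A | b].
Swap R1 ↔ R2
R3 ← R3 − (1/2)·R1: [0, -3, 2, 6, 5, 0, 27]
R4 ← R4 − (1/2)·R1: [0, 2, -2, -2, -2, 0, -12]
R3 ← R3 − (1/2)·R2: [0, 0, -2, 6, 4, 0, 18]
R4 ← R4 + (1/3)·R2: [0, 0, 2/3, -2, -4/3, 0, -6]
R4 ← R4 + (1/3)·R3: [0, 0, 0, 0, 0, 0, 0]
The echelon form has 3 nonzero rows, and every pivot lies in the first 6 columns, so rank(A) = rank([A|b]) = 3.
The system is consistent.

yes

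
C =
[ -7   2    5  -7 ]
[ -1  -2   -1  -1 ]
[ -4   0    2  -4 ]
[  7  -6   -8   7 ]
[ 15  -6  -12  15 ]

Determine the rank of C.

Row reduce to echelon form.
R2 ← R2 − (1/7)·R1: [0, -16/7, -12/7, 0]
R3 ← R3 − (4/7)·R1: [0, -8/7, -6/7, 0]
R4 ← R4 + R1: [0, -4, -3, 0]
R5 ← R5 + (15/7)·R1: [0, -12/7, -9/7, 0]
R3 ← R3 − (1/2)·R2: [0, 0, 0, 0]
R4 ← R4 − (7/4)·R2: [0, 0, 0, 0]
R5 ← R5 − (3/4)·R2: [0, 0, 0, 0]
Echelon form has 2 nonzero rows, so rank(C) = 2.

2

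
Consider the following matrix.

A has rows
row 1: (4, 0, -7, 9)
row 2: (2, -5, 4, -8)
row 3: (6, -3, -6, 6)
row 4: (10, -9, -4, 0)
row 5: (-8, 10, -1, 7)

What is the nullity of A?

Row reduce to echelon form.
R2 ← R2 − (1/2)·R1: [0, -5, 15/2, -25/2]
R3 ← R3 − (3/2)·R1: [0, -3, 9/2, -15/2]
R4 ← R4 − (5/2)·R1: [0, -9, 27/2, -45/2]
R5 ← R5 + (2)·R1: [0, 10, -15, 25]
R3 ← R3 − (3/5)·R2: [0, 0, 0, 0]
R4 ← R4 − (9/5)·R2: [0, 0, 0, 0]
R5 ← R5 + (2)·R2: [0, 0, 0, 0]
2 nonzero rows, so rank(A) = 2.
A has 4 columns; by rank–nullity, nullity = 4 − 2 = 2.

2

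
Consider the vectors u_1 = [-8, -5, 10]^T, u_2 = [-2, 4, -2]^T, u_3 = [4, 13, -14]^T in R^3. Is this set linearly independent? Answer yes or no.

Form the matrix with these vectors as rows and row reduce.
R2 ← R2 − (1/4)·R1: [0, 21/4, -9/2]
R3 ← R3 + (1/2)·R1: [0, 21/2, -9]
R3 ← R3 − (2)·R2: [0, 0, 0]
2 nonzero rows, so the 3 vectors span a space of dimension 2.
Since 2 < 3, the vectors are linearly dependent.

no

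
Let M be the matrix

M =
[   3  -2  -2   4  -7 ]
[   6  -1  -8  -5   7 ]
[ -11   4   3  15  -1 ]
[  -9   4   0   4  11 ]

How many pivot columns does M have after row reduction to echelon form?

4

Row reduce to echelon form.
R2 ← R2 − (2)·R1: [0, 3, -4, -13, 21]
R3 ← R3 + (11/3)·R1: [0, -10/3, -13/3, 89/3, -80/3]
R4 ← R4 + (3)·R1: [0, -2, -6, 16, -10]
R3 ← R3 + (10/9)·R2: [0, 0, -79/9, 137/9, -10/3]
R4 ← R4 + (2/3)·R2: [0, 0, -26/3, 22/3, 4]
R4 ← R4 − (78/79)·R3: [0, 0, 0, -608/79, 576/79]
Echelon form has 4 nonzero rows, so rank(M) = 4.
Each nonzero row contributes one pivot column: 4 pivot columns.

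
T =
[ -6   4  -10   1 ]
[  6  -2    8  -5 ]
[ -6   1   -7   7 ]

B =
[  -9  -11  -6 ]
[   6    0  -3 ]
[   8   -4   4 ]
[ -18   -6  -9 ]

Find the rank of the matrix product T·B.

2

First compute TB:
[[-20, 100, -25],
 [ 88, -68,  47],
 [-122,  52, -58]]
Now row reduce the product.
R2 ← R2 + (22/5)·R1: [0, 372, -63]
R3 ← R3 − (61/10)·R1: [0, -558, 189/2]
R3 ← R3 + (3/2)·R2: [0, 0, 0]
2 nonzero rows, so rank(TB) = 2.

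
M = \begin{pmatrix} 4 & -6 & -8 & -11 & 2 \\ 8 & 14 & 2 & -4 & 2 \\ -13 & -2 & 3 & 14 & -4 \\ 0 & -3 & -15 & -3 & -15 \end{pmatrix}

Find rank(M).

Row reduce to echelon form.
R2 ← R2 − (2)·R1: [0, 26, 18, 18, -2]
R3 ← R3 + (13/4)·R1: [0, -43/2, -23, -87/4, 5/2]
R3 ← R3 + (43/52)·R2: [0, 0, -211/26, -357/52, 11/13]
R4 ← R4 + (3/26)·R2: [0, 0, -168/13, -12/13, -198/13]
R4 ← R4 − (336/211)·R3: [0, 0, 0, 2112/211, -3498/211]
Echelon form has 4 nonzero rows, so rank(M) = 4.

4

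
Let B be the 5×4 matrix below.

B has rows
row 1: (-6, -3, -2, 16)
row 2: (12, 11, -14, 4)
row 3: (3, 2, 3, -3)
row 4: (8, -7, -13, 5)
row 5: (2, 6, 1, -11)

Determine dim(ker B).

Row reduce to echelon form.
R2 ← R2 + (2)·R1: [0, 5, -18, 36]
R3 ← R3 + (1/2)·R1: [0, 1/2, 2, 5]
R4 ← R4 + (4/3)·R1: [0, -11, -47/3, 79/3]
R5 ← R5 + (1/3)·R1: [0, 5, 1/3, -17/3]
R3 ← R3 − (1/10)·R2: [0, 0, 19/5, 7/5]
R4 ← R4 + (11/5)·R2: [0, 0, -829/15, 1583/15]
R5 ← R5 − R2: [0, 0, 55/3, -125/3]
R4 ← R4 + (829/57)·R3: [0, 0, 0, 2392/19]
R5 ← R5 − (275/57)·R3: [0, 0, 0, -920/19]
R5 ← R5 + (5/13)·R4: [0, 0, 0, 0]
4 nonzero rows, so rank(B) = 4.
B has 4 columns; by rank–nullity, nullity = 4 − 4 = 0.

0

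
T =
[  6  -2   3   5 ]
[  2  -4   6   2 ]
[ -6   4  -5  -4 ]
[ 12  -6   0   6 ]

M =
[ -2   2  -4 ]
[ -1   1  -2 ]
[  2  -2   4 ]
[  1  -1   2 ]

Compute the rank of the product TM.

1

First compute TM:
[[  1,  -1,   2],
 [ 14, -14,  28],
 [ -6,   6, -12],
 [-12,  12, -24]]
Now row reduce the product.
R2 ← R2 − (14)·R1: [0, 0, 0]
R3 ← R3 + (6)·R1: [0, 0, 0]
R4 ← R4 + (12)·R1: [0, 0, 0]
1 nonzero row, so rank(TM) = 1.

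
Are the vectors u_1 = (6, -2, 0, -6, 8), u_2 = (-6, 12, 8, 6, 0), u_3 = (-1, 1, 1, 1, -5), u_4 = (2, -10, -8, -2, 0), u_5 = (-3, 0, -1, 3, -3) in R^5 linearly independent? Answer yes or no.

Form the matrix with these vectors as rows and row reduce.
R2 ← R2 + R1: [0, 10, 8, 0, 8]
R3 ← R3 + (1/6)·R1: [0, 2/3, 1, 0, -11/3]
R4 ← R4 − (1/3)·R1: [0, -28/3, -8, 0, -8/3]
R5 ← R5 + (1/2)·R1: [0, -1, -1, 0, 1]
R3 ← R3 − (1/15)·R2: [0, 0, 7/15, 0, -21/5]
R4 ← R4 + (14/15)·R2: [0, 0, -8/15, 0, 24/5]
R5 ← R5 + (1/10)·R2: [0, 0, -1/5, 0, 9/5]
R4 ← R4 + (8/7)·R3: [0, 0, 0, 0, 0]
R5 ← R5 + (3/7)·R3: [0, 0, 0, 0, 0]
3 nonzero rows, so the 5 vectors span a space of dimension 3.
Since 3 < 5, the vectors are linearly dependent.

no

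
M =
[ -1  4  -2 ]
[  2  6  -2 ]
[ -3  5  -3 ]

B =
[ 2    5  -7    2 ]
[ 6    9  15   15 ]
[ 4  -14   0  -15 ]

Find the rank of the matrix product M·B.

First compute MB:
[[ 14,  59,  67,  88],
 [ 32,  92,  76, 124],
 [ 12,  72,  96, 114]]
Now row reduce the product.
R2 ← R2 − (16/7)·R1: [0, -300/7, -540/7, -540/7]
R3 ← R3 − (6/7)·R1: [0, 150/7, 270/7, 270/7]
R3 ← R3 + (1/2)·R2: [0, 0, 0, 0]
2 nonzero rows, so rank(MB) = 2.

2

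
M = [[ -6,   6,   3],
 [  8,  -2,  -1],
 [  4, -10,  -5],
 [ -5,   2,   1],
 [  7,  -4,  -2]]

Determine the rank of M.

2

Row reduce to echelon form.
R2 ← R2 + (4/3)·R1: [0, 6, 3]
R3 ← R3 + (2/3)·R1: [0, -6, -3]
R4 ← R4 − (5/6)·R1: [0, -3, -3/2]
R5 ← R5 + (7/6)·R1: [0, 3, 3/2]
R3 ← R3 + R2: [0, 0, 0]
R4 ← R4 + (1/2)·R2: [0, 0, 0]
R5 ← R5 − (1/2)·R2: [0, 0, 0]
Echelon form has 2 nonzero rows, so rank(M) = 2.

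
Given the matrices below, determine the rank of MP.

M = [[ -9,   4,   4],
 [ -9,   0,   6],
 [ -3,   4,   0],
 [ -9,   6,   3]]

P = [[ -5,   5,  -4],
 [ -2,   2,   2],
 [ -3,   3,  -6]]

2

First compute MP:
[[ 25, -25,  20],
 [ 27, -27,   0],
 [  7,  -7,  20],
 [ 24, -24,  30]]
Now row reduce the product.
R2 ← R2 − (27/25)·R1: [0, 0, -108/5]
R3 ← R3 − (7/25)·R1: [0, 0, 72/5]
R4 ← R4 − (24/25)·R1: [0, 0, 54/5]
R3 ← R3 + (2/3)·R2: [0, 0, 0]
R4 ← R4 + (1/2)·R2: [0, 0, 0]
2 nonzero rows, so rank(MP) = 2.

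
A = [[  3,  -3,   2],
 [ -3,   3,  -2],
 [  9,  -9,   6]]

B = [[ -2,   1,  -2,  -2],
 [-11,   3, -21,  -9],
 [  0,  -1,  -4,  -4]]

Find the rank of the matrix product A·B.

1

First compute AB:
[[ 27,  -8,  49,  13],
 [-27,   8, -49, -13],
 [ 81, -24, 147,  39]]
Now row reduce the product.
R2 ← R2 + R1: [0, 0, 0, 0]
R3 ← R3 − (3)·R1: [0, 0, 0, 0]
1 nonzero row, so rank(AB) = 1.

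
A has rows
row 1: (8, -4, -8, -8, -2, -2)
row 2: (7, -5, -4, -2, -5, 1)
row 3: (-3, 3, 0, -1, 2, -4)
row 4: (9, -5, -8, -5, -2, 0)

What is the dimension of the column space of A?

Row reduce to echelon form.
R2 ← R2 − (7/8)·R1: [0, -3/2, 3, 5, -13/4, 11/4]
R3 ← R3 + (3/8)·R1: [0, 3/2, -3, -4, 5/4, -19/4]
R4 ← R4 − (9/8)·R1: [0, -1/2, 1, 4, 1/4, 9/4]
R3 ← R3 + R2: [0, 0, 0, 1, -2, -2]
R4 ← R4 − (1/3)·R2: [0, 0, 0, 7/3, 4/3, 4/3]
R4 ← R4 − (7/3)·R3: [0, 0, 0, 0, 6, 6]
Echelon form has 4 nonzero rows, so rank(A) = 4.
The column space has dimension equal to the rank: 4.

4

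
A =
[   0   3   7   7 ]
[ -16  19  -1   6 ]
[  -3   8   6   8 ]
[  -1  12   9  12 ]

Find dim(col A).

Row reduce to echelon form.
Swap R1 ↔ R2
R3 ← R3 − (3/16)·R1: [0, 71/16, 99/16, 55/8]
R4 ← R4 − (1/16)·R1: [0, 173/16, 145/16, 93/8]
R3 ← R3 − (71/48)·R2: [0, 0, -25/6, -167/48]
R4 ← R4 − (173/48)·R2: [0, 0, -97/6, -653/48]
R4 ← R4 − (97/25)·R3: [0, 0, 0, -21/200]
Echelon form has 4 nonzero rows, so rank(A) = 4.
The column space has dimension equal to the rank: 4.

4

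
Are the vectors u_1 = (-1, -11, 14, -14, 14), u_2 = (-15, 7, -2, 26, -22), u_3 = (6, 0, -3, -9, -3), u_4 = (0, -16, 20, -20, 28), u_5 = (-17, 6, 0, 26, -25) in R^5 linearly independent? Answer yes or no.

no

Form the matrix with these vectors as rows and row reduce.
R2 ← R2 − (15)·R1: [0, 172, -212, 236, -232]
R3 ← R3 + (6)·R1: [0, -66, 81, -93, 81]
R5 ← R5 − (17)·R1: [0, 193, -238, 264, -263]
R3 ← R3 + (33/86)·R2: [0, 0, -15/43, -105/43, -345/43]
R4 ← R4 + (4/43)·R2: [0, 0, 12/43, 84/43, 276/43]
R5 ← R5 − (193/172)·R2: [0, 0, -5/43, -35/43, -115/43]
R4 ← R4 + (4/5)·R3: [0, 0, 0, 0, 0]
R5 ← R5 − (1/3)·R3: [0, 0, 0, 0, 0]
3 nonzero rows, so the 5 vectors span a space of dimension 3.
Since 3 < 5, the vectors are linearly dependent.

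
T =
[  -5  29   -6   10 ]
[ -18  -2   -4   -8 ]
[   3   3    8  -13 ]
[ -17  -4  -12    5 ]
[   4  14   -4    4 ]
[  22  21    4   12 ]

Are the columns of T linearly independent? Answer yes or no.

Row reduce T to echelon form.
R2 ← R2 − (18/5)·R1: [0, -532/5, 88/5, -44]
R3 ← R3 + (3/5)·R1: [0, 102/5, 22/5, -7]
R4 ← R4 − (17/5)·R1: [0, -513/5, 42/5, -29]
R5 ← R5 + (4/5)·R1: [0, 186/5, -44/5, 12]
R6 ← R6 + (22/5)·R1: [0, 743/5, -112/5, 56]
R3 ← R3 + (51/266)·R2: [0, 0, 1034/133, -2053/133]
R4 ← R4 − (27/28)·R2: [0, 0, -60/7, 94/7]
R5 ← R5 + (93/266)·R2: [0, 0, -352/133, -450/133]
R6 ← R6 + (743/532)·R2: [0, 0, 290/133, -725/133]
R4 ← R4 + (570/517)·R3: [0, 0, 0, -1856/517]
R5 ← R5 + (16/47)·R3: [0, 0, 0, -406/47]
R6 ← R6 − (145/517)·R3: [0, 0, 0, -580/517]
R5 ← R5 − (77/32)·R4: [0, 0, 0, 0]
R6 ← R6 − (5/16)·R4: [0, 0, 0, 0]
4 pivots among 4 columns.
Every column is a pivot column, so the columns are linearly independent.

yes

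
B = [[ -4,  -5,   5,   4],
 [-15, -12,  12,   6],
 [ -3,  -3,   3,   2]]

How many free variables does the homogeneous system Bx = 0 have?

Row reduce to echelon form.
R2 ← R2 − (15/4)·R1: [0, 27/4, -27/4, -9]
R3 ← R3 − (3/4)·R1: [0, 3/4, -3/4, -1]
R3 ← R3 − (1/9)·R2: [0, 0, 0, 0]
2 nonzero rows, so rank(B) = 2.
B has 4 columns; by rank–nullity, nullity = 4 − 2 = 2.

2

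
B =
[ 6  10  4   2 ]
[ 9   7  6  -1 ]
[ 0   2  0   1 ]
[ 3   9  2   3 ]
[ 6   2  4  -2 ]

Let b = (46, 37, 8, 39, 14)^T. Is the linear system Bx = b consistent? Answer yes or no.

Row reduce the augmented matrix [B | b].
R2 ← R2 − (3/2)·R1: [0, -8, 0, -4, -32]
R4 ← R4 − (1/2)·R1: [0, 4, 0, 2, 16]
R5 ← R5 − R1: [0, -8, 0, -4, -32]
R3 ← R3 + (1/4)·R2: [0, 0, 0, 0, 0]
R4 ← R4 + (1/2)·R2: [0, 0, 0, 0, 0]
R5 ← R5 − R2: [0, 0, 0, 0, 0]
The echelon form has 2 nonzero rows, and every pivot lies in the first 4 columns, so rank(B) = rank([B|b]) = 2.
The system is consistent.

yes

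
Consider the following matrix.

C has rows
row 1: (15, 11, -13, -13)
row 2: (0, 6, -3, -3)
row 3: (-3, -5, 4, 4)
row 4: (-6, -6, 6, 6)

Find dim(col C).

2

Row reduce to echelon form.
R3 ← R3 + (1/5)·R1: [0, -14/5, 7/5, 7/5]
R4 ← R4 + (2/5)·R1: [0, -8/5, 4/5, 4/5]
R3 ← R3 + (7/15)·R2: [0, 0, 0, 0]
R4 ← R4 + (4/15)·R2: [0, 0, 0, 0]
Echelon form has 2 nonzero rows, so rank(C) = 2.
The column space has dimension equal to the rank: 2.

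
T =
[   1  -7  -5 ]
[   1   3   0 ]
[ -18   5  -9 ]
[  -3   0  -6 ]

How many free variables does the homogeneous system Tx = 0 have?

0

Row reduce to echelon form.
R2 ← R2 − R1: [0, 10, 5]
R3 ← R3 + (18)·R1: [0, -121, -99]
R4 ← R4 + (3)·R1: [0, -21, -21]
R3 ← R3 + (121/10)·R2: [0, 0, -77/2]
R4 ← R4 + (21/10)·R2: [0, 0, -21/2]
R4 ← R4 − (3/11)·R3: [0, 0, 0]
3 nonzero rows, so rank(T) = 3.
T has 3 columns; by rank–nullity, nullity = 3 − 3 = 0.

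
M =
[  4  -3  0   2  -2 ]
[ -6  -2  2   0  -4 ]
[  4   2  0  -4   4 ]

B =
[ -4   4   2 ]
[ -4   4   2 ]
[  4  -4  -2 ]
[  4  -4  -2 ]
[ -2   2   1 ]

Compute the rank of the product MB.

1

First compute MB:
[[  8,  -8,  -4],
 [ 48, -48, -24],
 [-48,  48,  24]]
Now row reduce the product.
R2 ← R2 − (6)·R1: [0, 0, 0]
R3 ← R3 + (6)·R1: [0, 0, 0]
1 nonzero row, so rank(MB) = 1.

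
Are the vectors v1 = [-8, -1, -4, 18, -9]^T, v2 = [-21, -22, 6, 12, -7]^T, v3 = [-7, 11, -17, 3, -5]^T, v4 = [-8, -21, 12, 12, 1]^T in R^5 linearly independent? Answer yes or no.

yes

Form the matrix with these vectors as rows and row reduce.
R2 ← R2 − (21/8)·R1: [0, -155/8, 33/2, -141/4, 133/8]
R3 ← R3 − (7/8)·R1: [0, 95/8, -27/2, -51/4, 23/8]
R4 ← R4 − R1: [0, -20, 16, -6, 10]
R3 ← R3 + (19/31)·R2: [0, 0, -105/31, -1065/31, 405/31]
R4 ← R4 − (32/31)·R2: [0, 0, -32/31, 942/31, -222/31]
R4 ← R4 − (32/105)·R3: [0, 0, 0, 286/7, -78/7]
4 nonzero rows, so the 4 vectors span a space of dimension 4.
Since 4 = 4, the vectors are linearly independent.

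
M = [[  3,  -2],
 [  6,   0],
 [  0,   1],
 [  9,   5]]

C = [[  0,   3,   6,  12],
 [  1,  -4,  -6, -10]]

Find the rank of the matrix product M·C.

First compute MC:
[[ -2,  17,  30,  56],
 [  0,  18,  36,  72],
 [  1,  -4,  -6, -10],
 [  5,   7,  24,  58]]
Now row reduce the product.
R3 ← R3 + (1/2)·R1: [0, 9/2, 9, 18]
R4 ← R4 + (5/2)·R1: [0, 99/2, 99, 198]
R3 ← R3 − (1/4)·R2: [0, 0, 0, 0]
R4 ← R4 − (11/4)·R2: [0, 0, 0, 0]
2 nonzero rows, so rank(MC) = 2.

2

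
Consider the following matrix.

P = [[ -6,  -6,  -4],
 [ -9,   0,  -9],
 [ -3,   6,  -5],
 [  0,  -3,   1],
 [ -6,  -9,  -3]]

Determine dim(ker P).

1

Row reduce to echelon form.
R2 ← R2 − (3/2)·R1: [0, 9, -3]
R3 ← R3 − (1/2)·R1: [0, 9, -3]
R5 ← R5 − R1: [0, -3, 1]
R3 ← R3 − R2: [0, 0, 0]
R4 ← R4 + (1/3)·R2: [0, 0, 0]
R5 ← R5 + (1/3)·R2: [0, 0, 0]
2 nonzero rows, so rank(P) = 2.
P has 3 columns; by rank–nullity, nullity = 3 − 2 = 1.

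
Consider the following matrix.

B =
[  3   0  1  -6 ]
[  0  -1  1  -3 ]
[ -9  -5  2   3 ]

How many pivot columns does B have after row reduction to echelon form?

Row reduce to echelon form.
R3 ← R3 + (3)·R1: [0, -5, 5, -15]
R3 ← R3 − (5)·R2: [0, 0, 0, 0]
Echelon form has 2 nonzero rows, so rank(B) = 2.
Each nonzero row contributes one pivot column: 2 pivot columns.

2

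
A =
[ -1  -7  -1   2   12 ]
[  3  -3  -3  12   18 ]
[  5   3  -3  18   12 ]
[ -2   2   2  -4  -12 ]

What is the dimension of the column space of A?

Row reduce to echelon form.
R2 ← R2 + (3)·R1: [0, -24, -6, 18, 54]
R3 ← R3 + (5)·R1: [0, -32, -8, 28, 72]
R4 ← R4 − (2)·R1: [0, 16, 4, -8, -36]
R3 ← R3 − (4/3)·R2: [0, 0, 0, 4, 0]
R4 ← R4 + (2/3)·R2: [0, 0, 0, 4, 0]
R4 ← R4 − R3: [0, 0, 0, 0, 0]
Echelon form has 3 nonzero rows, so rank(A) = 3.
The column space has dimension equal to the rank: 3.

3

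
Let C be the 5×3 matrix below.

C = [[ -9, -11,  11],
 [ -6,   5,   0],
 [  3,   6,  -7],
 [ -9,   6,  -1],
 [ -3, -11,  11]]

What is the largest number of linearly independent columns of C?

Row reduce to echelon form.
R2 ← R2 − (2/3)·R1: [0, 37/3, -22/3]
R3 ← R3 + (1/3)·R1: [0, 7/3, -10/3]
R4 ← R4 − R1: [0, 17, -12]
R5 ← R5 − (1/3)·R1: [0, -22/3, 22/3]
R3 ← R3 − (7/37)·R2: [0, 0, -72/37]
R4 ← R4 − (51/37)·R2: [0, 0, -70/37]
R5 ← R5 + (22/37)·R2: [0, 0, 110/37]
R4 ← R4 − (35/36)·R3: [0, 0, 0]
R5 ← R5 + (55/36)·R3: [0, 0, 0]
Echelon form has 3 nonzero rows, so rank(C) = 3.
The rank gives the maximum number of linearly independent columns: 3.

3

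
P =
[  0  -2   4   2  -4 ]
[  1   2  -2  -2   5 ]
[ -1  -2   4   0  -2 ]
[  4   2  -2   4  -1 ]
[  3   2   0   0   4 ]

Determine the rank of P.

Row reduce to echelon form.
Swap R1 ↔ R2
R3 ← R3 + R1: [0, 0, 2, -2, 3]
R4 ← R4 − (4)·R1: [0, -6, 6, 12, -21]
R5 ← R5 − (3)·R1: [0, -4, 6, 6, -11]
R4 ← R4 − (3)·R2: [0, 0, -6, 6, -9]
R5 ← R5 − (2)·R2: [0, 0, -2, 2, -3]
R4 ← R4 + (3)·R3: [0, 0, 0, 0, 0]
R5 ← R5 + R3: [0, 0, 0, 0, 0]
Echelon form has 3 nonzero rows, so rank(P) = 3.

3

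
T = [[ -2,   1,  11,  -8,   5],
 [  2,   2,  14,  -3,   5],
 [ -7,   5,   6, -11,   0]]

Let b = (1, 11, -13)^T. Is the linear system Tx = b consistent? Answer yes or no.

Row reduce the augmented matrix [T | b].
R2 ← R2 + R1: [0, 3, 25, -11, 10, 12]
R3 ← R3 − (7/2)·R1: [0, 3/2, -65/2, 17, -35/2, -33/2]
R3 ← R3 − (1/2)·R2: [0, 0, -45, 45/2, -45/2, -45/2]
The echelon form has 3 nonzero rows, and every pivot lies in the first 5 columns, so rank(T) = rank([T|b]) = 3.
The system is consistent.

yes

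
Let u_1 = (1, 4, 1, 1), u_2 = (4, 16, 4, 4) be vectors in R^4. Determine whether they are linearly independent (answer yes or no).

no

Form the matrix with these vectors as rows and row reduce.
R2 ← R2 − (4)·R1: [0, 0, 0, 0]
1 nonzero row, so the 2 vectors span a space of dimension 1.
Since 1 < 2, the vectors are linearly dependent.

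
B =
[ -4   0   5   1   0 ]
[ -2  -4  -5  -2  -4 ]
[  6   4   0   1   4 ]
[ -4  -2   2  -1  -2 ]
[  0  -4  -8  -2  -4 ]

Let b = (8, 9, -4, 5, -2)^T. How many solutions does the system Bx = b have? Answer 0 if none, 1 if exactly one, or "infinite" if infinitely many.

0

Row reduce the augmented matrix [B | b].
R2 ← R2 − (1/2)·R1: [0, -4, -15/2, -5/2, -4, 5]
R3 ← R3 + (3/2)·R1: [0, 4, 15/2, 5/2, 4, 8]
R4 ← R4 − R1: [0, -2, -3, -2, -2, -3]
R3 ← R3 + R2: [0, 0, 0, 0, 0, 13]
R4 ← R4 − (1/2)·R2: [0, 0, 3/4, -3/4, 0, -11/2]
R5 ← R5 − R2: [0, 0, -1/2, 1/2, 0, -7]
Swap R3 ↔ R4
R5 ← R5 + (2/3)·R3: [0, 0, 0, 0, 0, -32/3]
R5 ← R5 + (32/39)·R4: [0, 0, 0, 0, 0, 0]
The echelon form has 4 nonzero rows; the last pivot sits in the augmented column, so rank(B) = 3 but rank([B|b]) = 4.
Since the ranks differ, the system is inconsistent.
It has no solutions.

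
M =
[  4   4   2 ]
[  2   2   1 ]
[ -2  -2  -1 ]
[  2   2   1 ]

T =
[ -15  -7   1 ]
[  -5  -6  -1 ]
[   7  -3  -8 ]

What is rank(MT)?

First compute MT:
[[-66, -58, -16],
 [-33, -29,  -8],
 [ 33,  29,   8],
 [-33, -29,  -8]]
Now row reduce the product.
R2 ← R2 − (1/2)·R1: [0, 0, 0]
R3 ← R3 + (1/2)·R1: [0, 0, 0]
R4 ← R4 − (1/2)·R1: [0, 0, 0]
1 nonzero row, so rank(MT) = 1.

1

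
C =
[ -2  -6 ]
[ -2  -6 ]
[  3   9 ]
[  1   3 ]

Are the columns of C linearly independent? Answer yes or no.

no

Row reduce C to echelon form.
R2 ← R2 − R1: [0, 0]
R3 ← R3 + (3/2)·R1: [0, 0]
R4 ← R4 + (1/2)·R1: [0, 0]
1 pivot among 2 columns.
Only 1 < 2 pivot columns, so the columns are linearly dependent.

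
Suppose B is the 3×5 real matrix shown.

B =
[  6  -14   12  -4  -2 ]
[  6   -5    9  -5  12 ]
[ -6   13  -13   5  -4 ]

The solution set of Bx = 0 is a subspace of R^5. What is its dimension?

Row reduce to echelon form.
R2 ← R2 − R1: [0, 9, -3, -1, 14]
R3 ← R3 + R1: [0, -1, -1, 1, -6]
R3 ← R3 + (1/9)·R2: [0, 0, -4/3, 8/9, -40/9]
3 nonzero rows, so rank(B) = 3.
B has 5 columns; by rank–nullity, nullity = 5 − 3 = 2.

2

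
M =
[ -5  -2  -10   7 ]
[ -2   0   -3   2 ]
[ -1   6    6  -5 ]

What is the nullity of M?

Row reduce to echelon form.
R2 ← R2 − (2/5)·R1: [0, 4/5, 1, -4/5]
R3 ← R3 − (1/5)·R1: [0, 32/5, 8, -32/5]
R3 ← R3 − (8)·R2: [0, 0, 0, 0]
2 nonzero rows, so rank(M) = 2.
M has 4 columns; by rank–nullity, nullity = 4 − 2 = 2.

2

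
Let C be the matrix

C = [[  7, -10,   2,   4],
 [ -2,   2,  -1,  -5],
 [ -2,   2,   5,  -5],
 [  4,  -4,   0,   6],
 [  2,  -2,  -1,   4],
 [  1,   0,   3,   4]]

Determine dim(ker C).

Row reduce to echelon form.
R2 ← R2 + (2/7)·R1: [0, -6/7, -3/7, -27/7]
R3 ← R3 + (2/7)·R1: [0, -6/7, 39/7, -27/7]
R4 ← R4 − (4/7)·R1: [0, 12/7, -8/7, 26/7]
R5 ← R5 − (2/7)·R1: [0, 6/7, -11/7, 20/7]
R6 ← R6 − (1/7)·R1: [0, 10/7, 19/7, 24/7]
R3 ← R3 − R2: [0, 0, 6, 0]
R4 ← R4 + (2)·R2: [0, 0, -2, -4]
R5 ← R5 + R2: [0, 0, -2, -1]
R6 ← R6 + (5/3)·R2: [0, 0, 2, -3]
R4 ← R4 + (1/3)·R3: [0, 0, 0, -4]
R5 ← R5 + (1/3)·R3: [0, 0, 0, -1]
R6 ← R6 − (1/3)·R3: [0, 0, 0, -3]
R5 ← R5 − (1/4)·R4: [0, 0, 0, 0]
R6 ← R6 − (3/4)·R4: [0, 0, 0, 0]
4 nonzero rows, so rank(C) = 4.
C has 4 columns; by rank–nullity, nullity = 4 − 4 = 0.

0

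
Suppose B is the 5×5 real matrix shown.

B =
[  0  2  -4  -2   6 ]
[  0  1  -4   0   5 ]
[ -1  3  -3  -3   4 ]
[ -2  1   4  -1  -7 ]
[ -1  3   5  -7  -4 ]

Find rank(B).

3

Row reduce to echelon form.
Swap R1 ↔ R3
R4 ← R4 − (2)·R1: [0, -5, 10, 5, -15]
R5 ← R5 − R1: [0, 0, 8, -4, -8]
R3 ← R3 − (2)·R2: [0, 0, 4, -2, -4]
R4 ← R4 + (5)·R2: [0, 0, -10, 5, 10]
R4 ← R4 + (5/2)·R3: [0, 0, 0, 0, 0]
R5 ← R5 − (2)·R3: [0, 0, 0, 0, 0]
Echelon form has 3 nonzero rows, so rank(B) = 3.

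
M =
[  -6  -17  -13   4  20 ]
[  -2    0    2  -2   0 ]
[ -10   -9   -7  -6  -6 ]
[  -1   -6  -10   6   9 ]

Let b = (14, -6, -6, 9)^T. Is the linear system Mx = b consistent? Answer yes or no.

Row reduce the augmented matrix [M | b].
R2 ← R2 − (1/3)·R1: [0, 17/3, 19/3, -10/3, -20/3, -32/3]
R3 ← R3 − (5/3)·R1: [0, 58/3, 44/3, -38/3, -118/3, -88/3]
R4 ← R4 − (1/6)·R1: [0, -19/6, -47/6, 16/3, 17/3, 20/3]
R3 ← R3 − (58/17)·R2: [0, 0, -118/17, -22/17, -282/17, 120/17]
R4 ← R4 + (19/34)·R2: [0, 0, -73/17, 59/17, 33/17, 12/17]
R4 ← R4 − (73/118)·R3: [0, 0, 0, 252/59, 720/59, -216/59]
The echelon form has 4 nonzero rows, and every pivot lies in the first 5 columns, so rank(M) = rank([M|b]) = 4.
The system is consistent.

yes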